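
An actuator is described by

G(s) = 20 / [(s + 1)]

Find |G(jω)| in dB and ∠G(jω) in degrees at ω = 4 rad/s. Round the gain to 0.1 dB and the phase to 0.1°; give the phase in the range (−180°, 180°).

At ω = 4 rad/s:
pole (1 + j4·1) = 1 + j4 → |·| ≈ 4.1231, ∠ ≈ 75.96°
|G| = 20 · 1 / (4.1231) ≈ 4.8507
Gain = 20 log₁₀(4.8507) ≈ 13.72 dB
∠G = (0°) − (75.96°) = -75.96°

13.7 dB, -76.0°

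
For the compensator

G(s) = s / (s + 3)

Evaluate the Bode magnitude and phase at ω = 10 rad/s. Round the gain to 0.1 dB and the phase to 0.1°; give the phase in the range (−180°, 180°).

At s = jω = j10:
zero at origin: s = j10 → |·| = 10, ∠ = 90.00°
pole (s+3): 3 + j10 → |·| = √(3²+10²) = √109 ≈ 10.44, ∠ = arctan(10/3) ≈ 73.30°
|G| = 1 · 10 / 10.44 ≈ 0.95785
Gain = 20 log₁₀(0.95785) ≈ -0.37 dB
∠G = 90.00° − 73.30° = 16.70°

-0.4 dB, 16.7°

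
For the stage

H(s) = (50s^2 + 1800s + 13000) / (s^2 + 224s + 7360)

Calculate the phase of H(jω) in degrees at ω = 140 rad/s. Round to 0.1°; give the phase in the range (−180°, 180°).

Substitute s = j140:
Numerator: 50(j140)^2 + 1800(j140) + 13000 = -967000 + j252000
Denominator: (j140)^2 + 224(j140) + 7360 = -12240 + j31360
|N| = √(967000² + 252000²) ≈ 9.993e+05, ∠N ≈ 165.39°
|D| = √(12240² + 31360²) ≈ 33664, ∠D ≈ 111.32°
∠H = 165.39° − 111.32° = 54.07°

54.1°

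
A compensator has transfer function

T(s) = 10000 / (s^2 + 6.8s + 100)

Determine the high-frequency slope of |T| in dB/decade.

-40 dB/decade

Each pole contributes −20 dB/decade at high frequency; each zero contributes +20 dB/decade.
Net: 0 zero(s) − 2 pole(s) → -40 dB/decade.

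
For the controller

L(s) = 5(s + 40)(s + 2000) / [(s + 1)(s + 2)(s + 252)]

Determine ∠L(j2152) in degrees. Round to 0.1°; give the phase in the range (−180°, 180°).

-127.2°

At s = jω = j2152:
zero (s+40): 40 + j2152 → |·| = √(40²+2152²) = √4632704 ≈ 2152.4, ∠ = arctan(2152/40) ≈ 88.94°
zero (s+2000): 2000 + j2152 → |·| = √(2000²+2152²) = √8631104 ≈ 2937.9, ∠ = arctan(2152/2000) ≈ 47.10°
pole (s+1): 1 + j2152 → |·| = √(1²+2152²) = √4631105 ≈ 2152, ∠ = arctan(2152/1) ≈ 89.97°
pole (s+2): 2 + j2152 → |·| = √(2²+2152²) = √4631108 ≈ 2152, ∠ = arctan(2152/2) ≈ 89.95°
pole (s+252): 252 + j2152 → |·| = √(252²+2152²) = √4694608 ≈ 2166.7, ∠ = arctan(2152/252) ≈ 83.32°
∠L = 136.04° − 263.24° = -127.20°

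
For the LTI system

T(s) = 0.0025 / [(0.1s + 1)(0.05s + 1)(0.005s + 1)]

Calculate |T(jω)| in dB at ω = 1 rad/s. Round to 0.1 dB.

-52.1 dB

At ω = 1 rad/s:
pole (1 + j1·0.1) = 1 + j0.1 → |·| ≈ 1.005, ∠ ≈ 5.71°
pole (1 + j1·0.05) = 1 + j0.05 → |·| ≈ 1.0012, ∠ ≈ 2.86°
pole (1 + j1·0.005) = 1 + j0.005 → |·| ≈ 1, ∠ ≈ 0.29°
|T| = 0.0025 · 1 / (1.005 · 1.0012 · 1) ≈ 0.0024846
Gain = 20 log₁₀(0.0024846) ≈ -52.09 dB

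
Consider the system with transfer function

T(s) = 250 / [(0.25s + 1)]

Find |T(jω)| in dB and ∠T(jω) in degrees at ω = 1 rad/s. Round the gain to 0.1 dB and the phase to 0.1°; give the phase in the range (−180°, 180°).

At ω = 1 rad/s:
pole (1 + j1·0.25) = 1 + j0.25 → |·| ≈ 1.0308, ∠ ≈ 14.04°
|T| = 250 · 1 / (1.0308) ≈ 242.53
Gain = 20 log₁₀(242.53) ≈ 47.70 dB
∠T = (0°) − (14.04°) = -14.04°

47.7 dB, -14.0°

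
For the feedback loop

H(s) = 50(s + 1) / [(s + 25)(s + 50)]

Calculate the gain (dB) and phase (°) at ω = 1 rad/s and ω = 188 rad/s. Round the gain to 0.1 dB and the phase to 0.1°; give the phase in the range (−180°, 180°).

ω = 1: -25.0 dB, 41.6°; ω = 188: -11.9 dB, -67.8°

At s = jω = j1:
zero (s+1): 1 + j1 → |·| = √(1²+1²) = √2 ≈ 1.4142, ∠ = arctan(1/1) ≈ 45.00°
pole (s+25): 25 + j1 → |·| = √(25²+1²) = √626 ≈ 25.02, ∠ = arctan(1/25) ≈ 2.29°
pole (s+50): 50 + j1 → |·| = √(50²+1²) = √2501 ≈ 50.01, ∠ = arctan(1/50) ≈ 1.15°
|H| = 50 · 1.4142 / 1251.3 ≈ 0.056509
Gain = 20 log₁₀(0.056509) ≈ -24.96 dB
∠H = 45.00° − 3.44° = 41.56°

At s = jω = j188:
zero (s+1): 1 + j188 → |·| = √(1²+188²) = √35345 ≈ 188, ∠ = arctan(188/1) ≈ 89.70°
pole (s+25): 25 + j188 → |·| = √(25²+188²) = √35969 ≈ 189.65, ∠ = arctan(188/25) ≈ 82.43°
pole (s+50): 50 + j188 → |·| = √(50²+188²) = √37844 ≈ 194.54, ∠ = arctan(188/50) ≈ 75.11°
|H| = 50 · 188 / 36895 ≈ 0.25478
Gain = 20 log₁₀(0.25478) ≈ -11.88 dB
∠H = 89.70° − 157.54° = -67.84°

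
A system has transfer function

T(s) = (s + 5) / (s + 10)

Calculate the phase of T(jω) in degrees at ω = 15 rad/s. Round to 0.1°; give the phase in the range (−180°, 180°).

Substitute s = j15:
Numerator: (j15) + 5 = 5 + j15
Denominator: (j15) + 10 = 10 + j15
|N| = √(5² + 15²) ≈ 15.811, ∠N ≈ 71.57°
|D| = √(10² + 15²) ≈ 18.028, ∠D ≈ 56.31°
∠T = 71.57° − 56.31° = 15.26°

15.3°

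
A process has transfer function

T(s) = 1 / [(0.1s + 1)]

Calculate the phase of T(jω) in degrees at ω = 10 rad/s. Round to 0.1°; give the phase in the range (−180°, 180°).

-45.0°

At ω = 10 rad/s:
pole (1 + j10·0.1) = 1 + j1 → |·| ≈ 1.4142, ∠ ≈ 45.00°
∠T = (0°) − (45.00°) = -45.00°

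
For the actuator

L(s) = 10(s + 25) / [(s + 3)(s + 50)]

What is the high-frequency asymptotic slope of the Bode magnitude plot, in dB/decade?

Each pole contributes −20 dB/decade at high frequency; each zero contributes +20 dB/decade.
Net: 1 zero(s) − 2 pole(s) → -20 dB/decade.

-20 dB/decade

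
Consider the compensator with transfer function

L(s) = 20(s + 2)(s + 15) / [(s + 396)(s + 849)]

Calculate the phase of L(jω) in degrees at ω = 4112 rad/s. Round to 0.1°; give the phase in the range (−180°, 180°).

16.9°

At s = jω = j4112:
zero (s+2): 2 + j4112 → |·| = √(2²+4112²) = √16908548 ≈ 4112, ∠ = arctan(4112/2) ≈ 89.97°
zero (s+15): 15 + j4112 → |·| = √(15²+4112²) = √16908769 ≈ 4112, ∠ = arctan(4112/15) ≈ 89.79°
pole (s+396): 396 + j4112 → |·| = √(396²+4112²) = √17065360 ≈ 4131, ∠ = arctan(4112/396) ≈ 84.50°
pole (s+849): 849 + j4112 → |·| = √(849²+4112²) = √17629345 ≈ 4198.7, ∠ = arctan(4112/849) ≈ 78.33°
∠L = 179.76° − 162.83° = 16.93°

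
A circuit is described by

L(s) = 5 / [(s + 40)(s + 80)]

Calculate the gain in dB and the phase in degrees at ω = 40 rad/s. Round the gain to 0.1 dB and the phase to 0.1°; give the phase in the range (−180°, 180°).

At s = jω = j40:
pole (s+40): 40 + j40 → |·| = √(40²+40²) = √3200 ≈ 56.569, ∠ = arctan(40/40) ≈ 45.00°
pole (s+80): 80 + j40 → |·| = √(80²+40²) = √8000 ≈ 89.443, ∠ = arctan(40/80) ≈ 26.57°
|L| = 5 / 5059.7 ≈ 0.0009882
Gain = 20 log₁₀(0.0009882) ≈ -60.10 dB
∠L = 0.00° − 71.57° = -71.57°

-60.1 dB, -71.6°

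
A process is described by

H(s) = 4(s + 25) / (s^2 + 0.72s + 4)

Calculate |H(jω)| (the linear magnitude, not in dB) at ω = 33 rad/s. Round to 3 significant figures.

0.153

At s = jω = j33:
zero (s+25): 25 + j33 → |·| = √(25²+33²) = √1714 ≈ 41.4, ∠ = arctan(33/25) ≈ 52.85°
quadratic: (j33)² + 0.72·j33 + 4 = -1085 + j23.76 → |·| ≈ 1085.3, ∠ ≈ 178.75°
|H| = 4 · 41.4 / 1085.3 ≈ 0.15258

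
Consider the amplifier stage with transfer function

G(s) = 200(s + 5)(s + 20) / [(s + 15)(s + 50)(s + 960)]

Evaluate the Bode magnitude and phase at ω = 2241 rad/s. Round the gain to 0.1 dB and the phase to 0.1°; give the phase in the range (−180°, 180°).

At s = jω = j2241:
zero (s+5): 5 + j2241 → |·| = √(5²+2241²) = √5022106 ≈ 2241, ∠ = arctan(2241/5) ≈ 89.87°
zero (s+20): 20 + j2241 → |·| = √(20²+2241²) = √5022481 ≈ 2241.1, ∠ = arctan(2241/20) ≈ 89.49°
pole (s+15): 15 + j2241 → |·| = √(15²+2241²) = √5022306 ≈ 2241.1, ∠ = arctan(2241/15) ≈ 89.62°
pole (s+50): 50 + j2241 → |·| = √(50²+2241²) = √5024581 ≈ 2241.6, ∠ = arctan(2241/50) ≈ 88.72°
pole (s+960): 960 + j2241 → |·| = √(960²+2241²) = √5943681 ≈ 2438, ∠ = arctan(2241/960) ≈ 66.81°
|G| = 200 · 5.0223e+06 / 1.2248e+10 ≈ 0.08201
Gain = 20 log₁₀(0.08201) ≈ -21.72 dB
∠G = 179.36° − 245.15° = -65.79°

-21.7 dB, -65.8°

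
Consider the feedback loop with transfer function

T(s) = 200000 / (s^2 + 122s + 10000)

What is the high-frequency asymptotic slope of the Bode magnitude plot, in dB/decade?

Each pole contributes −20 dB/decade at high frequency; each zero contributes +20 dB/decade.
Net: 0 zero(s) − 2 pole(s) → -40 dB/decade.

-40 dB/decade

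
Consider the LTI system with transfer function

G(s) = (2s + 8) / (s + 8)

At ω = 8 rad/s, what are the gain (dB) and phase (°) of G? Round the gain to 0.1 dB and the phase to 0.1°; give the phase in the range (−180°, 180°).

4.0 dB, 18.4°

Substitute s = j8:
Numerator: 2(j8) + 8 = 8 + j16
Denominator: (j8) + 8 = 8 + j8
|N| = √(8² + 16²) ≈ 17.889, ∠N ≈ 63.43°
|D| = √(8² + 8²) ≈ 11.314, ∠D ≈ 45.00°
|G| = 17.889 / 11.314 ≈ 1.5811
Gain = 20 log₁₀(1.5811) ≈ 3.98 dB
∠G = 63.43° − 45.00° = 18.43°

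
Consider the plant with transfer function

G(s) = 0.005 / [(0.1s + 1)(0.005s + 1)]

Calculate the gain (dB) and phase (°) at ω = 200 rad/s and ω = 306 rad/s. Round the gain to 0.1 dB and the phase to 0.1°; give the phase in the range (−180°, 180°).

At ω = 200 rad/s:
pole (1 + j200·0.1) = 1 + j20 → |·| ≈ 20.025, ∠ ≈ 87.14°
pole (1 + j200·0.005) = 1 + j1 → |·| ≈ 1.4142, ∠ ≈ 45.00°
|G| = 0.005 · 1 / (20.025 · 1.4142) ≈ 0.00017656
Gain = 20 log₁₀(0.00017656) ≈ -75.06 dB
∠G = (0°) − (87.14° + 45.00°) = -132.14°

At ω = 306 rad/s:
pole (1 + j306·0.1) = 1 + j30.6 → |·| ≈ 30.616, ∠ ≈ 88.13°
pole (1 + j306·0.005) = 1 + j1.53 → |·| ≈ 1.8278, ∠ ≈ 56.83°
|G| = 0.005 · 1 / (30.616 · 1.8278) ≈ 8.935e-05
Gain = 20 log₁₀(8.935e-05) ≈ -80.98 dB
∠G = (0°) − (88.13° + 56.83°) = -144.96°

ω = 200: -75.1 dB, -132.1°; ω = 306: -81.0 dB, -145.0°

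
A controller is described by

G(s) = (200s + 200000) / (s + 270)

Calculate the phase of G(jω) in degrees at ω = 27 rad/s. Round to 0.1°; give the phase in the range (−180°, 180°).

-4.2°

Substitute s = j27:
Numerator: 200(j27) + 200000 = 200000 + j5400
Denominator: (j27) + 270 = 270 + j27
|N| = √(200000² + 5400²) ≈ 2.0007e+05, ∠N ≈ 1.55°
|D| = √(270² + 27²) ≈ 271.35, ∠D ≈ 5.71°
∠G = 1.55° − 5.71° = -4.16°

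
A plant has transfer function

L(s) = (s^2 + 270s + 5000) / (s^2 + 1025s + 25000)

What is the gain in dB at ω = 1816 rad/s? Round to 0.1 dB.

Substitute s = j1816:
Numerator: (j1816)^2 + 270(j1816) + 5000 = -3292856 + j490320
Denominator: (j1816)^2 + 1025(j1816) + 25000 = -3272856 + j1861400
|N| = √(3292856² + 490320²) ≈ 3.3292e+06, ∠N ≈ 171.53°
|D| = √(3272856² + 1861400²) ≈ 3.7652e+06, ∠D ≈ 150.37°
|L| = 3.3292e+06 / 3.7652e+06 ≈ 0.8842
Gain = 20 log₁₀(0.8842) ≈ -1.07 dB

-1.1 dB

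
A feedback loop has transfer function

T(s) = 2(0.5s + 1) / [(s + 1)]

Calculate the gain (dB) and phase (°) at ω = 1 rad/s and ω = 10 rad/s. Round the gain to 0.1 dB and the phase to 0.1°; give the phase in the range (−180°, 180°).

ω = 1: 4.0 dB, -18.4°; ω = 10: 0.1 dB, -5.6°

At ω = 1 rad/s:
zero (1 + j1·0.5) = 1 + j0.5 → |·| ≈ 1.118, ∠ ≈ 26.57°
pole (1 + j1·1) = 1 + j1 → |·| ≈ 1.4142, ∠ ≈ 45.00°
|T| = 2 · 1.118 / (1.4142) ≈ 1.5811
Gain = 20 log₁₀(1.5811) ≈ 3.98 dB
∠T = (26.57°) − (45.00°) = -18.43°

At ω = 10 rad/s:
zero (1 + j10·0.5) = 1 + j5 → |·| ≈ 5.099, ∠ ≈ 78.69°
pole (1 + j10·1) = 1 + j10 → |·| ≈ 10.05, ∠ ≈ 84.29°
|T| = 2 · 5.099 / (10.05) ≈ 1.0147
Gain = 20 log₁₀(1.0147) ≈ 0.13 dB
∠T = (78.69°) − (84.29°) = -5.60°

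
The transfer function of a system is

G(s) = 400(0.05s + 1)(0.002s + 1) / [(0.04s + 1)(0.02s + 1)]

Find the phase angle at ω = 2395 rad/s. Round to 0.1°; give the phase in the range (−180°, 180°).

At ω = 2395 rad/s:
zero (1 + j2395·0.05) = 1 + j119.75 → |·| ≈ 119.75, ∠ ≈ 89.52°
zero (1 + j2395·0.002) = 1 + j4.79 → |·| ≈ 4.8933, ∠ ≈ 78.21°
pole (1 + j2395·0.04) = 1 + j95.8 → |·| ≈ 95.805, ∠ ≈ 89.40°
pole (1 + j2395·0.02) = 1 + j47.9 → |·| ≈ 47.91, ∠ ≈ 88.80°
∠G = (89.52° + 78.21°) − (89.40° + 88.80°) = -10.47°

-10.5°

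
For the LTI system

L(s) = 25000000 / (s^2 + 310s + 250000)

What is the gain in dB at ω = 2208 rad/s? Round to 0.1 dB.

14.6 dB

At s = jω = j2208:
quadratic: (j2208)² + 310·j2208 + 250000 = -4625264 + j684480 → |·| ≈ 4.6756e+06, ∠ ≈ 171.58°
|L| = 25000000 / 4.6756e+06 ≈ 5.3469
Gain = 20 log₁₀(5.3469) ≈ 14.56 dB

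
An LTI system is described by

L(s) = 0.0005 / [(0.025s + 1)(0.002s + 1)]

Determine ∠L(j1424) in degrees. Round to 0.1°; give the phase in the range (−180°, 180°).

-159.0°

At ω = 1424 rad/s:
pole (1 + j1424·0.025) = 1 + j35.6 → |·| ≈ 35.614, ∠ ≈ 88.39°
pole (1 + j1424·0.002) = 1 + j2.848 → |·| ≈ 3.0185, ∠ ≈ 70.65°
∠L = (0°) − (88.39° + 70.65°) = -159.04°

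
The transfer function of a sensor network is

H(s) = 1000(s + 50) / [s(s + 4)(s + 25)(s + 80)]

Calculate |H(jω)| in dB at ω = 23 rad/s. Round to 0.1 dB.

At s = jω = j23:
zero (s+50): 50 + j23 → |·| = √(50²+23²) = √3029 ≈ 55.036, ∠ = arctan(23/50) ≈ 24.70°
pole (s+4): 4 + j23 → |·| = √(4²+23²) = √545 ≈ 23.345, ∠ = arctan(23/4) ≈ 80.13°
pole (s+25): 25 + j23 → |·| = √(25²+23²) = √1154 ≈ 33.971, ∠ = arctan(23/25) ≈ 42.61°
pole (s+80): 80 + j23 → |·| = √(80²+23²) = √6929 ≈ 83.241, ∠ = arctan(23/80) ≈ 16.04°
pole at origin: |s| = 23, ∠ = 90.00° (in denominator)
|H| = 1000 · 55.036 / 1.5183e+06 ≈ 0.036248
Gain = 20 log₁₀(0.036248) ≈ -28.81 dB

-28.8 dB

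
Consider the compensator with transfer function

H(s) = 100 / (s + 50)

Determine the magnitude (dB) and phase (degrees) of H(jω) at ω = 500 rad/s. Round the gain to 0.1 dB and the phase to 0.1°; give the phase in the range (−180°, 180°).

At s = jω = j500:
pole (s+50): 50 + j500 → |·| = √(50²+500²) = √252500 ≈ 502.49, ∠ = arctan(500/50) ≈ 84.29°
|H| = 100 / 502.49 ≈ 0.19901
Gain = 20 log₁₀(0.19901) ≈ -14.02 dB
∠H = 0.00° − 84.29° = -84.29°

-14.0 dB, -84.3°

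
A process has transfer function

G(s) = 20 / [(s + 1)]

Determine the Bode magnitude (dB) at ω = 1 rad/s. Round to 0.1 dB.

23.0 dB

At ω = 1 rad/s:
pole (1 + j1·1) = 1 + j1 → |·| ≈ 1.4142, ∠ ≈ 45.00°
|G| = 20 · 1 / (1.4142) ≈ 14.142
Gain = 20 log₁₀(14.142) ≈ 23.01 dB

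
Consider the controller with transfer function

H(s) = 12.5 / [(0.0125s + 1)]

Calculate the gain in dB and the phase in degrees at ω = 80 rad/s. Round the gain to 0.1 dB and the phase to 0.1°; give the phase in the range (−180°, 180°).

At ω = 80 rad/s:
pole (1 + j80·0.0125) = 1 + j1 → |·| ≈ 1.4142, ∠ ≈ 45.00°
|H| = 12.5 · 1 / (1.4142) ≈ 8.8389
Gain = 20 log₁₀(8.8389) ≈ 18.93 dB
∠H = (0°) − (45.00°) = -45.00°

18.9 dB, -45.0°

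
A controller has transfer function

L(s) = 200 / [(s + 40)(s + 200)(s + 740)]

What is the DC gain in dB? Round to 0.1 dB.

L(0) = 200 / (40·200·740) ≈ 3.3784e-05
20 log₁₀(3.3784e-05) ≈ -89.43 dB

-89.4 dB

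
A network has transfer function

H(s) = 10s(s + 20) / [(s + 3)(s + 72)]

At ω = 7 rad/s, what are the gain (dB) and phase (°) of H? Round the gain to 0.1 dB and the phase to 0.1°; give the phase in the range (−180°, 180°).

At s = jω = j7:
zero (s+20): 20 + j7 → |·| = √(20²+7²) = √449 ≈ 21.19, ∠ = arctan(7/20) ≈ 19.29°
zero at origin: s = j7 → |·| = 7, ∠ = 90.00°
pole (s+3): 3 + j7 → |·| = √(3²+7²) = √58 ≈ 7.6158, ∠ = arctan(7/3) ≈ 66.80°
pole (s+72): 72 + j7 → |·| = √(72²+7²) = √5233 ≈ 72.339, ∠ = arctan(7/72) ≈ 5.55°
|H| = 10 · 148.33 / 550.92 ≈ 2.6924
Gain = 20 log₁₀(2.6924) ≈ 8.60 dB
∠H = 109.29° − 72.35° = 36.94°

8.6 dB, 36.9°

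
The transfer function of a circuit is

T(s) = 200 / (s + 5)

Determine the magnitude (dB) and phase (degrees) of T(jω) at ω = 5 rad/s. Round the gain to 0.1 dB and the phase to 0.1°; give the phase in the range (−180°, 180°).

Substitute s = j5:
Numerator: 200 = 200 + j0
Denominator: (j5) + 5 = 5 + j5
|N| = √(200² + 0²) ≈ 200, ∠N ≈ 0.00°
|D| = √(5² + 5²) ≈ 7.0711, ∠D ≈ 45.00°
|T| = 200 / 7.0711 ≈ 28.284
Gain = 20 log₁₀(28.284) ≈ 29.03 dB
∠T = 0.00° − 45.00° = -45.00°

29.0 dB, -45.0°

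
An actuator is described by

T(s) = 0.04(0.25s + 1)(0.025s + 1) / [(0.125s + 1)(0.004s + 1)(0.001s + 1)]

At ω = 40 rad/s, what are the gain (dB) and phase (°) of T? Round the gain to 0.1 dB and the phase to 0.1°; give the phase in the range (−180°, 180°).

At ω = 40 rad/s:
zero (1 + j40·0.25) = 1 + j10 → |·| ≈ 10.05, ∠ ≈ 84.29°
zero (1 + j40·0.025) = 1 + j1 → |·| ≈ 1.4142, ∠ ≈ 45.00°
pole (1 + j40·0.125) = 1 + j5 → |·| ≈ 5.099, ∠ ≈ 78.69°
pole (1 + j40·0.004) = 1 + j0.16 → |·| ≈ 1.0127, ∠ ≈ 9.09°
pole (1 + j40·0.001) = 1 + j0.04 → |·| ≈ 1.0008, ∠ ≈ 2.29°
|T| = 0.04 · 10.05 · 1.4142 / (5.099 · 1.0127 · 1.0008) ≈ 0.11001
Gain = 20 log₁₀(0.11001) ≈ -19.17 dB
∠T = (84.29° + 45.00°) − (78.69° + 9.09° + 2.29°) = 39.22°

-19.2 dB, 39.2°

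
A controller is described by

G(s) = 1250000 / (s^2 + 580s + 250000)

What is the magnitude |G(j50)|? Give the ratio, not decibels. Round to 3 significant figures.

5.02

At s = jω = j50:
quadratic: (j50)² + 580·j50 + 250000 = 247500 + j29000 → |·| ≈ 2.4919e+05, ∠ ≈ 6.68°
|G| = 1250000 / 2.4919e+05 ≈ 5.0163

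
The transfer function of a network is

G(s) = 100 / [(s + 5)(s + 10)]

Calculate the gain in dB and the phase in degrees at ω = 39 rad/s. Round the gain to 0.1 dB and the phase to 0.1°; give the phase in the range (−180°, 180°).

-24.0 dB, -158.3°

At s = jω = j39:
pole (s+5): 5 + j39 → |·| = √(5²+39²) = √1546 ≈ 39.319, ∠ = arctan(39/5) ≈ 82.69°
pole (s+10): 10 + j39 → |·| = √(10²+39²) = √1621 ≈ 40.262, ∠ = arctan(39/10) ≈ 75.62°
|G| = 100 / 1583.1 ≈ 0.063167
Gain = 20 log₁₀(0.063167) ≈ -23.99 dB
∠G = 0.00° − 158.31° = -158.31°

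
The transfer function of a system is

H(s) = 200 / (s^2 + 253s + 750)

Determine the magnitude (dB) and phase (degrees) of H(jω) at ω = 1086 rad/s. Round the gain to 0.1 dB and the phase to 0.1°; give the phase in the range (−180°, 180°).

-75.6 dB, -166.9°

Substitute s = j1086:
Numerator: 200 = 200 + j0
Denominator: (j1086)^2 + 253(j1086) + 750 = -1178646 + j274758
|N| = √(200² + 0²) ≈ 200, ∠N ≈ 0.00°
|D| = √(1178646² + 274758²) ≈ 1.2102e+06, ∠D ≈ 166.88°
|H| = 200 / 1.2102e+06 ≈ 0.00016526
Gain = 20 log₁₀(0.00016526) ≈ -75.64 dB
∠H = 0.00° − 166.88° = -166.88°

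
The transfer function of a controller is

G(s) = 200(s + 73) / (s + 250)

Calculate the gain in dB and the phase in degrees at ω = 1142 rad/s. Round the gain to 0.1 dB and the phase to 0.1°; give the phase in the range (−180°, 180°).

At s = jω = j1142:
zero (s+73): 73 + j1142 → |·| = √(73²+1142²) = √1309493 ≈ 1144.3, ∠ = arctan(1142/73) ≈ 86.34°
pole (s+250): 250 + j1142 → |·| = √(250²+1142²) = √1366664 ≈ 1169, ∠ = arctan(1142/250) ≈ 77.65°
|G| = 200 · 1144.3 / 1169 ≈ 195.77
Gain = 20 log₁₀(195.77) ≈ 45.83 dB
∠G = 86.34° − 77.65° = 8.69°

45.8 dB, 8.7°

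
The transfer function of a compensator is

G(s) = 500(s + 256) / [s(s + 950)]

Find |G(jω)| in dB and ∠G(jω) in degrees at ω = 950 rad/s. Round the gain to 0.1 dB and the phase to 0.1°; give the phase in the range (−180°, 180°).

At s = jω = j950:
zero (s+256): 256 + j950 → |·| = √(256²+950²) = √968036 ≈ 983.89, ∠ = arctan(950/256) ≈ 74.92°
pole (s+950): 950 + j950 → |·| = √(950²+950²) = √1805000 ≈ 1343.5, ∠ = arctan(950/950) ≈ 45.00°
pole at origin: |s| = 950, ∠ = 90.00° (in denominator)
|G| = 500 · 983.89 / 1.2763e+06 ≈ 0.38545
Gain = 20 log₁₀(0.38545) ≈ -8.28 dB
∠G = 74.92° − 135.00° = -60.08°

-8.3 dB, -60.1°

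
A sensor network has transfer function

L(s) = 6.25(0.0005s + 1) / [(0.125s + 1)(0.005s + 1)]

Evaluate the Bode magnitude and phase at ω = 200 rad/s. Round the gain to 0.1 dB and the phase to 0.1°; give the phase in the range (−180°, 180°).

-15.0 dB, -127.0°

At ω = 200 rad/s:
zero (1 + j200·0.0005) = 1 + j0.1 → |·| ≈ 1.005, ∠ ≈ 5.71°
pole (1 + j200·0.125) = 1 + j25 → |·| ≈ 25.02, ∠ ≈ 87.71°
pole (1 + j200·0.005) = 1 + j1 → |·| ≈ 1.4142, ∠ ≈ 45.00°
|L| = 6.25 · 1.005 / (25.02 · 1.4142) ≈ 0.17752
Gain = 20 log₁₀(0.17752) ≈ -15.02 dB
∠L = (5.71°) − (87.71° + 45.00°) = -127.00°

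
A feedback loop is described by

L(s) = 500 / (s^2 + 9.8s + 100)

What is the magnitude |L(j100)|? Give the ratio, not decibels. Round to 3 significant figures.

0.0503

At s = jω = j100:
quadratic: (j100)² + 9.8·j100 + 100 = -9900 + j980 → |·| ≈ 9948.4, ∠ ≈ 174.35°
|L| = 500 / 9948.4 ≈ 0.050259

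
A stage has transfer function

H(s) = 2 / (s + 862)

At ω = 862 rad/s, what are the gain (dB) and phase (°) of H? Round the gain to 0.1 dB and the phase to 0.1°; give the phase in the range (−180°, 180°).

Substitute s = j862:
Numerator: 2 = 2 + j0
Denominator: (j862) + 862 = 862 + j862
|N| = √(2² + 0²) ≈ 2, ∠N ≈ 0.00°
|D| = √(862² + 862²) ≈ 1219.1, ∠D ≈ 45.00°
|H| = 2 / 1219.1 ≈ 0.0016406
Gain = 20 log₁₀(0.0016406) ≈ -55.70 dB
∠H = 0.00° − 45.00° = -45.00°

-55.7 dB, -45.0°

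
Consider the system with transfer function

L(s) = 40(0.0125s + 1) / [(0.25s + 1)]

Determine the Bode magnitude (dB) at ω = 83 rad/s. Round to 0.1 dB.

8.9 dB

At ω = 83 rad/s:
zero (1 + j83·0.0125) = 1 + j1.0375 → |·| ≈ 1.441, ∠ ≈ 46.05°
pole (1 + j83·0.25) = 1 + j20.75 → |·| ≈ 20.774, ∠ ≈ 87.24°
|L| = 40 · 1.441 / (20.774) ≈ 2.7746
Gain = 20 log₁₀(2.7746) ≈ 8.86 dB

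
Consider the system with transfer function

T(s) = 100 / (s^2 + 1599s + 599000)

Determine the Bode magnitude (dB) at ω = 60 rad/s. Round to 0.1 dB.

Substitute s = j60:
Numerator: 100 = 100 + j0
Denominator: (j60)^2 + 1599(j60) + 599000 = 595400 + j95940
|N| = √(100² + 0²) ≈ 100, ∠N ≈ 0.00°
|D| = √(595400² + 95940²) ≈ 6.0308e+05, ∠D ≈ 9.15°
|T| = 100 / 6.0308e+05 ≈ 0.00016582
Gain = 20 log₁₀(0.00016582) ≈ -75.61 dB

-75.6 dB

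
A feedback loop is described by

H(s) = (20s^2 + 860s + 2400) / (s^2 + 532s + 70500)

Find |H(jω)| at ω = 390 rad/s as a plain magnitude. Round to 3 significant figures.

13.7

Substitute s = j390:
Numerator: 20(j390)^2 + 860(j390) + 2400 = -3039600 + j335400
Denominator: (j390)^2 + 532(j390) + 70500 = -81600 + j207480
|N| = √(3039600² + 335400²) ≈ 3.058e+06, ∠N ≈ 173.70°
|D| = √(81600² + 207480²) ≈ 2.2295e+05, ∠D ≈ 111.47°
|H| = 3.058e+06 / 2.2295e+05 ≈ 13.716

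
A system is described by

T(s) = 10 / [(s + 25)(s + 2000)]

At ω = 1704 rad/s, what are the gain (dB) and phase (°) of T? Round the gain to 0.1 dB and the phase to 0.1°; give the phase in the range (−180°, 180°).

-113.0 dB, -129.6°

At s = jω = j1704:
pole (s+25): 25 + j1704 → |·| = √(25²+1704²) = √2904241 ≈ 1704.2, ∠ = arctan(1704/25) ≈ 89.16°
pole (s+2000): 2000 + j1704 → |·| = √(2000²+1704²) = √6903616 ≈ 2627.5, ∠ = arctan(1704/2000) ≈ 40.43°
|T| = 10 / 4.4778e+06 ≈ 2.2332e-06
Gain = 20 log₁₀(2.2332e-06) ≈ -113.02 dB
∠T = 0.00° − 129.59° = -129.59°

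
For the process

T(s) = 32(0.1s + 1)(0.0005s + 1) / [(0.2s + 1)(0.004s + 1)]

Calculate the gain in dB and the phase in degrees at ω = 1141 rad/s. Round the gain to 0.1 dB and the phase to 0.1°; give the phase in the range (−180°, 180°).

11.9 dB, -48.2°

At ω = 1141 rad/s:
zero (1 + j1141·0.1) = 1 + j114.1 → |·| ≈ 114.1, ∠ ≈ 89.50°
zero (1 + j1141·0.0005) = 1 + j0.5705 → |·| ≈ 1.1513, ∠ ≈ 29.70°
pole (1 + j1141·0.2) = 1 + j228.2 → |·| ≈ 228.2, ∠ ≈ 89.75°
pole (1 + j1141·0.004) = 1 + j4.564 → |·| ≈ 4.6723, ∠ ≈ 77.64°
|T| = 32 · 114.1 · 1.1513 / (228.2 · 4.6723) ≈ 3.9426
Gain = 20 log₁₀(3.9426) ≈ 11.92 dB
∠T = (89.50° + 29.70°) − (89.75° + 77.64°) = -48.19°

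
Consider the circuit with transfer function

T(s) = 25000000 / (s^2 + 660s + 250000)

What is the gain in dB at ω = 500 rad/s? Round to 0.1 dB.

37.6 dB

At s = jω = j500:
quadratic: (j500)² + 660·j500 + 250000 = 0 + j330000 → |·| ≈ 3.3e+05, ∠ ≈ 90.00°
|T| = 25000000 / 3.3e+05 ≈ 75.758
Gain = 20 log₁₀(75.758) ≈ 37.59 dB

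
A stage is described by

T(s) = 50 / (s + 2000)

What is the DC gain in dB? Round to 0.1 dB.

-32.0 dB

T(0) = 50 / 2000 = 0.025
20 log₁₀(0.025) ≈ -32.04 dB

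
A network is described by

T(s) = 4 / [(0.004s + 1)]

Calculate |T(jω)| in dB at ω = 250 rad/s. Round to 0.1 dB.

9.0 dB

At ω = 250 rad/s:
pole (1 + j250·0.004) = 1 + j1 → |·| ≈ 1.4142, ∠ ≈ 45.00°
|T| = 4 · 1 / (1.4142) ≈ 2.8285
Gain = 20 log₁₀(2.8285) ≈ 9.03 dB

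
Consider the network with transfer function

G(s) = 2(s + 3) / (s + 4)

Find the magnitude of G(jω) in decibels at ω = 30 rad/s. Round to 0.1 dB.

6.0 dB

At s = jω = j30:
zero (s+3): 3 + j30 → |·| = √(3²+30²) = √909 ≈ 30.15, ∠ = arctan(30/3) ≈ 84.29°
pole (s+4): 4 + j30 → |·| = √(4²+30²) = √916 ≈ 30.265, ∠ = arctan(30/4) ≈ 82.41°
|G| = 2 · 30.15 / 30.265 ≈ 1.9924
Gain = 20 log₁₀(1.9924) ≈ 5.99 dB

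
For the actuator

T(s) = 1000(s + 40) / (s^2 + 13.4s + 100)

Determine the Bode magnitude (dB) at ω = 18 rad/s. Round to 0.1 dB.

42.5 dB

At s = jω = j18:
zero (s+40): 40 + j18 → |·| = √(40²+18²) = √1924 ≈ 43.863, ∠ = arctan(18/40) ≈ 24.23°
quadratic: (j18)² + 13.4·j18 + 100 = -224 + j241.2 → |·| ≈ 329.17, ∠ ≈ 132.88°
|T| = 1000 · 43.863 / 329.17 ≈ 133.25
Gain = 20 log₁₀(133.25) ≈ 42.49 dB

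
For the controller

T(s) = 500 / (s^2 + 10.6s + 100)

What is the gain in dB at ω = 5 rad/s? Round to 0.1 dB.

14.7 dB

At s = jω = j5:
quadratic: (j5)² + 10.6·j5 + 100 = 75 + j53 → |·| ≈ 91.837, ∠ ≈ 35.25°
|T| = 500 / 91.837 ≈ 5.4444
Gain = 20 log₁₀(5.4444) ≈ 14.72 dB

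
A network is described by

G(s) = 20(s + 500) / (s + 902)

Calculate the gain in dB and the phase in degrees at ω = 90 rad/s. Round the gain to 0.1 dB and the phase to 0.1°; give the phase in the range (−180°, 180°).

21.0 dB, 4.5°

At s = jω = j90:
zero (s+500): 500 + j90 → |·| = √(500²+90²) = √258100 ≈ 508.04, ∠ = arctan(90/500) ≈ 10.20°
pole (s+902): 902 + j90 → |·| = √(902²+90²) = √821704 ≈ 906.48, ∠ = arctan(90/902) ≈ 5.70°
|G| = 20 · 508.04 / 906.48 ≈ 11.209
Gain = 20 log₁₀(11.209) ≈ 20.99 dB
∠G = 10.20° − 5.70° = 4.50°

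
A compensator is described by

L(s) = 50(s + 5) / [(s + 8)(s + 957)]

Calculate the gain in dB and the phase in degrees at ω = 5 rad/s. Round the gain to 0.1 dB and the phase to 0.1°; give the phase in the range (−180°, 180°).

At s = jω = j5:
zero (s+5): 5 + j5 → |·| = √(5²+5²) = √50 ≈ 7.0711, ∠ = arctan(5/5) ≈ 45.00°
pole (s+8): 8 + j5 → |·| = √(8²+5²) = √89 ≈ 9.434, ∠ = arctan(5/8) ≈ 32.01°
pole (s+957): 957 + j5 → |·| = √(957²+5²) = √915874 ≈ 957.01, ∠ = arctan(5/957) ≈ 0.30°
|L| = 50 · 7.0711 / 9028.4 ≈ 0.03916
Gain = 20 log₁₀(0.03916) ≈ -28.14 dB
∠L = 45.00° − 32.31° = 12.69°

-28.1 dB, 12.7°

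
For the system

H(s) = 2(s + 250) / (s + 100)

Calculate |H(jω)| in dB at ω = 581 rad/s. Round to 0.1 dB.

6.6 dB

At s = jω = j581:
zero (s+250): 250 + j581 → |·| = √(250²+581²) = √400061 ≈ 632.5, ∠ = arctan(581/250) ≈ 66.72°
pole (s+100): 100 + j581 → |·| = √(100²+581²) = √347561 ≈ 589.54, ∠ = arctan(581/100) ≈ 80.23°
|H| = 2 · 632.5 / 589.54 ≈ 2.1457
Gain = 20 log₁₀(2.1457) ≈ 6.63 dB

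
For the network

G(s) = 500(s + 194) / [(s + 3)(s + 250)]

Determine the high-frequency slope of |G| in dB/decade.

-20 dB/decade

Each pole contributes −20 dB/decade at high frequency; each zero contributes +20 dB/decade.
Net: 1 zero(s) − 2 pole(s) → -20 dB/decade.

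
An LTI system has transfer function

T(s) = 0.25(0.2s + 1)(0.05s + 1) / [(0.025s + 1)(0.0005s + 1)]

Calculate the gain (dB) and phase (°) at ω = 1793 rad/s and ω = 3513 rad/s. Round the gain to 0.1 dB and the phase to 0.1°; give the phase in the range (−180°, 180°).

ω = 1793: 42.5 dB, 48.6°; ω = 3513: 44.8 dB, 29.9°

At ω = 1793 rad/s:
zero (1 + j1793·0.2) = 1 + j358.6 → |·| ≈ 358.6, ∠ ≈ 89.84°
zero (1 + j1793·0.05) = 1 + j89.65 → |·| ≈ 89.656, ∠ ≈ 89.36°
pole (1 + j1793·0.025) = 1 + j44.825 → |·| ≈ 44.836, ∠ ≈ 88.72°
pole (1 + j1793·0.0005) = 1 + j0.8965 → |·| ≈ 1.343, ∠ ≈ 41.88°
|T| = 0.25 · 358.6 · 89.656 / (44.836 · 1.343) ≈ 133.48
Gain = 20 log₁₀(133.48) ≈ 42.51 dB
∠T = (89.84° + 89.36°) − (88.72° + 41.88°) = 48.60°

At ω = 3513 rad/s:
zero (1 + j3513·0.2) = 1 + j702.6 → |·| ≈ 702.6, ∠ ≈ 89.92°
zero (1 + j3513·0.05) = 1 + j175.65 → |·| ≈ 175.65, ∠ ≈ 89.67°
pole (1 + j3513·0.025) = 1 + j87.825 → |·| ≈ 87.831, ∠ ≈ 89.35°
pole (1 + j3513·0.0005) = 1 + j1.7565 → |·| ≈ 2.0212, ∠ ≈ 60.35°
|T| = 0.25 · 702.6 · 175.65 / (87.831 · 2.0212) ≈ 173.8
Gain = 20 log₁₀(173.8) ≈ 44.80 dB
∠T = (89.92° + 89.67°) − (89.35° + 60.35°) = 29.89°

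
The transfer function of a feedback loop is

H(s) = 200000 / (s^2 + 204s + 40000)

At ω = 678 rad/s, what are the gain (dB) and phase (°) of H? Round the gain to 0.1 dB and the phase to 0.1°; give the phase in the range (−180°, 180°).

-6.9 dB, -161.8°

At s = jω = j678:
quadratic: (j678)² + 204·j678 + 40000 = -419684 + j138312 → |·| ≈ 4.4189e+05, ∠ ≈ 161.76°
|H| = 200000 / 4.4189e+05 ≈ 0.4526
Gain = 20 log₁₀(0.4526) ≈ -6.89 dB
∠H = 0.00° − 161.76° = -161.76°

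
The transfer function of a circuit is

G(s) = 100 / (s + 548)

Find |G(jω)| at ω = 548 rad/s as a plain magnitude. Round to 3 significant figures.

Substitute s = j548:
Numerator: 100 = 100 + j0
Denominator: (j548) + 548 = 548 + j548
|N| = √(100² + 0²) ≈ 100, ∠N ≈ 0.00°
|D| = √(548² + 548²) ≈ 774.99, ∠D ≈ 45.00°
|G| = 100 / 774.99 ≈ 0.12903

0.129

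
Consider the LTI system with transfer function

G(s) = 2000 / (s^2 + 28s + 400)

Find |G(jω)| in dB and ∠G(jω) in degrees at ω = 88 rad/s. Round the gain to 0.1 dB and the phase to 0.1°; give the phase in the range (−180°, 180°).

-11.8 dB, -161.5°

At s = jω = j88:
quadratic: (j88)² + 28·j88 + 400 = -7344 + j2464 → |·| ≈ 7746.3, ∠ ≈ 161.45°
|G| = 2000 / 7746.3 ≈ 0.25819
Gain = 20 log₁₀(0.25819) ≈ -11.76 dB
∠G = 0.00° − 161.45° = -161.45°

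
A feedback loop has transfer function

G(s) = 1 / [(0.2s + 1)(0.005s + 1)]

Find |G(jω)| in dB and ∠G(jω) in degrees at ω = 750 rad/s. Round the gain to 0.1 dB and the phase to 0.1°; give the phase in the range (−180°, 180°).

-55.3 dB, -164.7°

At ω = 750 rad/s:
pole (1 + j750·0.2) = 1 + j150 → |·| ≈ 150, ∠ ≈ 89.62°
pole (1 + j750·0.005) = 1 + j3.75 → |·| ≈ 3.881, ∠ ≈ 75.07°
|G| = 1 · 1 / (150 · 3.881) ≈ 0.0017178
Gain = 20 log₁₀(0.0017178) ≈ -55.30 dB
∠G = (0°) − (89.62° + 75.07°) = -164.69°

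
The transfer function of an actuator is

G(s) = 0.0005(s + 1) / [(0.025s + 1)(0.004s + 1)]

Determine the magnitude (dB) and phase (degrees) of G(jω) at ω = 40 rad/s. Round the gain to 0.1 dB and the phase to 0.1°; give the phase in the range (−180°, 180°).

-37.1 dB, 34.5°

At ω = 40 rad/s:
zero (1 + j40·1) = 1 + j40 → |·| ≈ 40.012, ∠ ≈ 88.57°
pole (1 + j40·0.025) = 1 + j1 → |·| ≈ 1.4142, ∠ ≈ 45.00°
pole (1 + j40·0.004) = 1 + j0.16 → |·| ≈ 1.0127, ∠ ≈ 9.09°
|G| = 0.0005 · 40.012 / (1.4142 · 1.0127) ≈ 0.013969
Gain = 20 log₁₀(0.013969) ≈ -37.10 dB
∠G = (88.57°) − (45.00° + 9.09°) = 34.48°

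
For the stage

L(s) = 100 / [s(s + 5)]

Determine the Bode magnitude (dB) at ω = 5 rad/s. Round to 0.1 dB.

9.0 dB

At s = jω = j5:
pole (s+5): 5 + j5 → |·| = √(5²+5²) = √50 ≈ 7.0711, ∠ = arctan(5/5) ≈ 45.00°
pole at origin: |s| = 5, ∠ = 90.00° (in denominator)
|L| = 100 / 35.355 ≈ 2.8285
Gain = 20 log₁₀(2.8285) ≈ 9.03 dB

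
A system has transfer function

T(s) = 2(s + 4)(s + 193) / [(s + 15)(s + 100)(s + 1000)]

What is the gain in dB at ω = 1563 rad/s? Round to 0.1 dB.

At s = jω = j1563:
zero (s+4): 4 + j1563 → |·| = √(4²+1563²) = √2442985 ≈ 1563, ∠ = arctan(1563/4) ≈ 89.85°
zero (s+193): 193 + j1563 → |·| = √(193²+1563²) = √2480218 ≈ 1574.9, ∠ = arctan(1563/193) ≈ 82.96°
pole (s+15): 15 + j1563 → |·| = √(15²+1563²) = √2443194 ≈ 1563.1, ∠ = arctan(1563/15) ≈ 89.45°
pole (s+100): 100 + j1563 → |·| = √(100²+1563²) = √2452969 ≈ 1566.2, ∠ = arctan(1563/100) ≈ 86.34°
pole (s+1000): 1000 + j1563 → |·| = √(1000²+1563²) = √3442969 ≈ 1855.5, ∠ = arctan(1563/1000) ≈ 57.39°
|T| = 2 · 2.4616e+06 / 4.5425e+09 ≈ 0.0010838
Gain = 20 log₁₀(0.0010838) ≈ -59.30 dB

-59.3 dB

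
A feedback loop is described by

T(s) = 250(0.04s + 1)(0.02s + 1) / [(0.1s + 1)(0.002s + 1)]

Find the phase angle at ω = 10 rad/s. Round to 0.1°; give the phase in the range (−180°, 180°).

-13.0°

At ω = 10 rad/s:
zero (1 + j10·0.04) = 1 + j0.4 → |·| ≈ 1.077, ∠ ≈ 21.80°
zero (1 + j10·0.02) = 1 + j0.2 → |·| ≈ 1.0198, ∠ ≈ 11.31°
pole (1 + j10·0.1) = 1 + j1 → |·| ≈ 1.4142, ∠ ≈ 45.00°
pole (1 + j10·0.002) = 1 + j0.02 → |·| ≈ 1.0002, ∠ ≈ 1.15°
∠T = (21.80° + 11.31°) − (45.00° + 1.15°) = -13.04°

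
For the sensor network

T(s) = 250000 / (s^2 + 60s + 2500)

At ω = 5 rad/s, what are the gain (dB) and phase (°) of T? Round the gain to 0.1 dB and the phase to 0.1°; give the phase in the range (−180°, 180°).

At s = jω = j5:
quadratic: (j5)² + 60·j5 + 2500 = 2475 + j300 → |·| ≈ 2493.1, ∠ ≈ 6.91°
|T| = 250000 / 2493.1 ≈ 100.28
Gain = 20 log₁₀(100.28) ≈ 40.02 dB
∠T = 0.00° − 6.91° = -6.91°

40.0 dB, -6.9°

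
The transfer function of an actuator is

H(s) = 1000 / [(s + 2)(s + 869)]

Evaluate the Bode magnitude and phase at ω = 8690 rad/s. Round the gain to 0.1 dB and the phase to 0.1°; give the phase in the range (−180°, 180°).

At s = jω = j8690:
pole (s+2): 2 + j8690 → |·| = √(2²+8690²) = √75516104 ≈ 8690, ∠ = arctan(8690/2) ≈ 89.99°
pole (s+869): 869 + j8690 → |·| = √(869²+8690²) = √76271261 ≈ 8733.3, ∠ = arctan(8690/869) ≈ 84.29°
|H| = 1000 / 7.5892e+07 ≈ 1.3177e-05
Gain = 20 log₁₀(1.3177e-05) ≈ -97.60 dB
∠H = 0.00° − 174.28° = -174.28°

-97.6 dB, -174.3°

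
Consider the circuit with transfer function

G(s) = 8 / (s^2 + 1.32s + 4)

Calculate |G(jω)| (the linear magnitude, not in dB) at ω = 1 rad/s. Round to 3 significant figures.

At s = jω = j1:
quadratic: (j1)² + 1.32·j1 + 4 = 3 + j1.32 → |·| ≈ 3.2776, ∠ ≈ 23.75°
|G| = 8 / 3.2776 ≈ 2.4408

2.44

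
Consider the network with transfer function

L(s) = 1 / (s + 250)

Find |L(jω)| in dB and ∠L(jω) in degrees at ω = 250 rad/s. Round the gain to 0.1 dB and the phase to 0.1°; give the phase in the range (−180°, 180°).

-51.0 dB, -45.0°

At s = jω = j250:
pole (s+250): 250 + j250 → |·| = √(250²+250²) = √125000 ≈ 353.55, ∠ = arctan(250/250) ≈ 45.00°
|L| = 1 / 353.55 ≈ 0.0028285
Gain = 20 log₁₀(0.0028285) ≈ -50.97 dB
∠L = 0.00° − 45.00° = -45.00°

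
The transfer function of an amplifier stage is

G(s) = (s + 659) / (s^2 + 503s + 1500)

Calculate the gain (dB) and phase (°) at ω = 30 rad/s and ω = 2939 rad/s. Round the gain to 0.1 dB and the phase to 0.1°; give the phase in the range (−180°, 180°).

ω = 30: -27.2 dB, -85.1°; ω = 2939: -69.3 dB, -92.9°

Substitute s = j30:
Numerator: (j30) + 659 = 659 + j30
Denominator: (j30)^2 + 503(j30) + 1500 = 600 + j15090
|N| = √(659² + 30²) ≈ 659.68, ∠N ≈ 2.61°
|D| = √(600² + 15090²) ≈ 15102, ∠D ≈ 87.72°
|G| = 659.68 / 15102 ≈ 0.043682
Gain = 20 log₁₀(0.043682) ≈ -27.19 dB
∠G = 2.61° − 87.72° = -85.11°

Substitute s = j2939:
Numerator: (j2939) + 659 = 659 + j2939
Denominator: (j2939)^2 + 503(j2939) + 1500 = -8636221 + j1478317
|N| = √(659² + 2939²) ≈ 3012, ∠N ≈ 77.36°
|D| = √(8636221² + 1478317²) ≈ 8.7618e+06, ∠D ≈ 170.29°
|G| = 3012 / 8.7618e+06 ≈ 0.00034376
Gain = 20 log₁₀(0.00034376) ≈ -69.27 dB
∠G = 77.36° − 170.29° = -92.93°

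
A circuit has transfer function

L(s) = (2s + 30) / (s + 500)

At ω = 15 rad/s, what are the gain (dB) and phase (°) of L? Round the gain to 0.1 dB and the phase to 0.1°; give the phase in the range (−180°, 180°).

-21.4 dB, 43.3°

Substitute s = j15:
Numerator: 2(j15) + 30 = 30 + j30
Denominator: (j15) + 500 = 500 + j15
|N| = √(30² + 30²) ≈ 42.426, ∠N ≈ 45.00°
|D| = √(500² + 15²) ≈ 500.22, ∠D ≈ 1.72°
|L| = 42.426 / 500.22 ≈ 0.084815
Gain = 20 log₁₀(0.084815) ≈ -21.43 dB
∠L = 45.00° − 1.72° = 43.28°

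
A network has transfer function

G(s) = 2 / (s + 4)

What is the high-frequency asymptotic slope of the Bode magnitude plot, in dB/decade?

Each pole contributes −20 dB/decade at high frequency; each zero contributes +20 dB/decade.
Net: 0 zero(s) − 1 pole(s) → -20 dB/decade.

-20 dB/decade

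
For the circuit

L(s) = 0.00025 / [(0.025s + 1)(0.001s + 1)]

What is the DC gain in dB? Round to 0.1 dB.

L(0) = 0.00025 · 1 / 1 = 0.00025
20 log₁₀(0.00025) ≈ -72.04 dB

-72.0 dB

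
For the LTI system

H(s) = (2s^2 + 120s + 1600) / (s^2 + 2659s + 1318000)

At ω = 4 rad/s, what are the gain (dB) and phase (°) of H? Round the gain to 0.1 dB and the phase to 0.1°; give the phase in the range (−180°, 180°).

-58.1 dB, 16.6°

Substitute s = j4:
Numerator: 2(j4)^2 + 120(j4) + 1600 = 1568 + j480
Denominator: (j4)^2 + 2659(j4) + 1318000 = 1317984 + j10636
|N| = √(1568² + 480²) ≈ 1639.8, ∠N ≈ 17.02°
|D| = √(1317984² + 10636²) ≈ 1.318e+06, ∠D ≈ 0.46°
|H| = 1639.8 / 1.318e+06 ≈ 0.0012442
Gain = 20 log₁₀(0.0012442) ≈ -58.10 dB
∠H = 17.02° − 0.46° = 16.56°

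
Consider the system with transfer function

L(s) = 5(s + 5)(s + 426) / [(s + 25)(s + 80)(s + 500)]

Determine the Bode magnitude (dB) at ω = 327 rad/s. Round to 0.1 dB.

-37.5 dB

At s = jω = j327:
zero (s+5): 5 + j327 → |·| = √(5²+327²) = √106954 ≈ 327.04, ∠ = arctan(327/5) ≈ 89.12°
zero (s+426): 426 + j327 → |·| = √(426²+327²) = √288405 ≈ 537.03, ∠ = arctan(327/426) ≈ 37.51°
pole (s+25): 25 + j327 → |·| = √(25²+327²) = √107554 ≈ 327.95, ∠ = arctan(327/25) ≈ 85.63°
pole (s+80): 80 + j327 → |·| = √(80²+327²) = √113329 ≈ 336.64, ∠ = arctan(327/80) ≈ 76.25°
pole (s+500): 500 + j327 → |·| = √(500²+327²) = √356929 ≈ 597.44, ∠ = arctan(327/500) ≈ 33.18°
|L| = 5 · 1.7563e+05 / 6.5958e+07 ≈ 0.013314
Gain = 20 log₁₀(0.013314) ≈ -37.51 dB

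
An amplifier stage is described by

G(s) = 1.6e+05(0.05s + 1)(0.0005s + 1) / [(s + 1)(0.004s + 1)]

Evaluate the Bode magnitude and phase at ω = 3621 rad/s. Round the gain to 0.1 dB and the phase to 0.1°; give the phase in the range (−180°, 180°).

At ω = 3621 rad/s:
zero (1 + j3621·0.05) = 1 + j181.05 → |·| ≈ 181.05, ∠ ≈ 89.68°
zero (1 + j3621·0.0005) = 1 + j1.8105 → |·| ≈ 2.0683, ∠ ≈ 61.09°
pole (1 + j3621·1) = 1 + j3621 → |·| ≈ 3621, ∠ ≈ 89.98°
pole (1 + j3621·0.004) = 1 + j14.484 → |·| ≈ 14.518, ∠ ≈ 86.05°
|G| = 1.6e+05 · 181.05 · 2.0683 / (3621 · 14.518) ≈ 1139.7
Gain = 20 log₁₀(1139.7) ≈ 61.14 dB
∠G = (89.68° + 61.09°) − (89.98° + 86.05°) = -25.26°

61.1 dB, -25.3°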